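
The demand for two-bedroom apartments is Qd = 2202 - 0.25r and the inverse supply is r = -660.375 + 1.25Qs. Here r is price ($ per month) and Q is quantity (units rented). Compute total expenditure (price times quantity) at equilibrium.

Total expenditure = 2874779

In direct form, Qs = 528.3 + 0.8r.
The market clears where 2202 - 0.25r = 528.3 + 0.8r. Rearranging, 1.05r = 1673.7, hence r* = 1594.
Substitute back: Q* = 2202 - 0.25(1594) = 1803.5.
Total expenditure = r* × Q* = 1594 × 1803.5 = 2874779.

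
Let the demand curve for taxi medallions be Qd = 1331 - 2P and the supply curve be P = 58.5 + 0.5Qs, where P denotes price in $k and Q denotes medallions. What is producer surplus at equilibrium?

Producer surplus = 92112.25

Rewriting in direct form: Qs = -117 + 2P.
At equilibrium Qd = Qs, so 1331 - 2P = -117 + 2P; collecting terms, 1448 = 4P and P* = 362.
From the demand curve, Q* = 1331 - 2(362) = 607.
Supply choke price (Qs = 0): P = 58.5. Producer surplus = ½ × (362 - 58.5) × 607 = 92112.25.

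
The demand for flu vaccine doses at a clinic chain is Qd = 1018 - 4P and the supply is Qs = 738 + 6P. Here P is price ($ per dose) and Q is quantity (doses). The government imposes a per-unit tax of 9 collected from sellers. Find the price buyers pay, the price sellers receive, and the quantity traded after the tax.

Sellers keep P_s = P_b - 9 per unit, so supply in terms of the buyer price is Qs = 684 + 6P_b.
Set Qd = Qs: 1018 - 4P_b = 684 + 6P_b, so 334 = 10P_b and P_b = 33.4.
So P_s = 24.4 and the quantity traded is Q = 1018 - 4(33.4) = 884.4.

P_b = 33.4, P_s = 24.4, Q = 884.4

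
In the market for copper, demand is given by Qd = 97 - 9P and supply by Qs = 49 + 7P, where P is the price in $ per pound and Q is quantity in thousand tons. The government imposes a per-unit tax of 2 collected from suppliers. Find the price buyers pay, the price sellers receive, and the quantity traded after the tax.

P_b = 3.875, P_s = 1.875, Q = 62.125

With a tax of 2 on suppliers, they supply based on the net price P_s = P_b - 2, so Qs = 35 + 7P_b.
Market clearing requires 97 - 9P_b = 35 + 7P_b; hence 62 = 16P_b and P_b = 3.875.
Then P_s = 3.875 - 2 = 1.875 and Q = 97 - 9(3.875) = 62.125.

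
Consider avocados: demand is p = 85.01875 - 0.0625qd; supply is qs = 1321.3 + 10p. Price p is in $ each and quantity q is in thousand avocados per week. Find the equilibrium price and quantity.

Inverting to quantity form: qd = 1360.3 - 16p.
Equating demand and supply, 1360.3 - 16p = 1321.3 + 10p gives 26p = 39, so p* = 1.5.
Plugging p* into demand: q* = 1360.3 - 16(1.5) = 1336.3.

p* = 1.5, q* = 1336.3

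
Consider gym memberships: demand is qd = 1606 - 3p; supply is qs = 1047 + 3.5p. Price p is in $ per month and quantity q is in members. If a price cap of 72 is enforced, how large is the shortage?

Shortage = 91

Evaluating both curves at the ceiling price 72 gives qd = 1390, qs = 1299.
Shortage = qd - qs = 1390 - 1299 = 91.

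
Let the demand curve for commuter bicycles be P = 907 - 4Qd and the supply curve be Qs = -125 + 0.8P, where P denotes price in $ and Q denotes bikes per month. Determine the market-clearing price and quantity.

In direct form, Qd = 226.75 - 0.25P.
At equilibrium Qd = Qs, so 226.75 - 0.25P = -125 + 0.8P; collecting terms, 351.75 = 1.05P and P* = 335.
From the demand curve, Q* = 226.75 - 0.25(335) = 143.

P* = 335, Q* = 143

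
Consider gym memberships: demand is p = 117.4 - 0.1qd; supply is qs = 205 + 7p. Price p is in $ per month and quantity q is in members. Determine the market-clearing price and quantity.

p* = 57, q* = 604

Inverting to quantity form: qd = 1174 - 10p.
The market clears where 1174 - 10p = 205 + 7p. Rearranging, 17p = 969, hence p* = 57.
Substitute back: q* = 1174 - 10(57) = 604.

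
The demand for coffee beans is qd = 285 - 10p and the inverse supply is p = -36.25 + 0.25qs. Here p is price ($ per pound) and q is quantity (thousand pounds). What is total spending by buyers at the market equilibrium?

Inverting to quantity form: qs = 145 + 4p.
Set qd = qs: 285 - 10p = 145 + 4p, so 140 = 14p and p* = 10.
From the demand curve, q* = 285 - 10(10) = 185.
Total spending by buyers = p* × q* = 10 × 185 = 1850.

Total spending by buyers = 1850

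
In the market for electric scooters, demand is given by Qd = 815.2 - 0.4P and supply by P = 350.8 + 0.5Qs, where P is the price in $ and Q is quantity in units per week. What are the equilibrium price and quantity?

Solving each curve for Q: Qs = -701.6 + 2P.
The market clears where 815.2 - 0.4P = -701.6 + 2P. Rearranging, 2.4P = 1516.8, hence P* = 632.
Then Q* = 815.2 - 0.4(632) = 562.4.

P* = 632, Q* = 562.4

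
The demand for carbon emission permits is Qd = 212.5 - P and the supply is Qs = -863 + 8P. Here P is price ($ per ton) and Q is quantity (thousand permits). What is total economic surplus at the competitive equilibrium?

The market clears where 212.5 - P = -863 + 8P. Rearranging, 9P = 1075.5, hence P* = 119.5.
Then Q* = 212.5 - 119.5 = 93.
Demand choke price = 212.5; supply choke price = 107.875. CS = ½(212.5 - 119.5)(93) = 4324.5; PS = ½(119.5 - 107.875)(93) = 540.5625. Total surplus = 4865.0625.

Total surplus = 4865.0625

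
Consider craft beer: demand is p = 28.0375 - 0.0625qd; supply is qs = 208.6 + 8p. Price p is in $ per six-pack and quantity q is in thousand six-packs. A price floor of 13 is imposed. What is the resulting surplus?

Inverting to quantity form: qd = 448.6 - 16p.
With p fixed at 13, quantity demanded is 240.6 and quantity supplied is 312.6.
Surplus = qs - qd = 312.6 - 240.6 = 72.

Surplus = 72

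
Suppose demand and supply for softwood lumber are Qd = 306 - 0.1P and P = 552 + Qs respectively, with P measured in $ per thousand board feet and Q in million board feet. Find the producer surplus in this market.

Producer surplus = 25992

In direct form, Qs = -552 + P.
The market clears where 306 - 0.1P = -552 + P. Rearranging, 1.1P = 858, hence P* = 780.
Then Q* = 306 - 0.1(780) = 228.
Supply choke price (Qs = 0): P = 552. Producer surplus = ½ × (780 - 552) × 228 = 25992.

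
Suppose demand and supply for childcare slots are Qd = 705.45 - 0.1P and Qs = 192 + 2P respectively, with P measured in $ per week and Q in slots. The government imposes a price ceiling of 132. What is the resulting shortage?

Shortage = 236.25

At P = 132: Qd = 692.25 and Qs = 456.
Shortage = Qd - Qs = 692.25 - 456 = 236.25.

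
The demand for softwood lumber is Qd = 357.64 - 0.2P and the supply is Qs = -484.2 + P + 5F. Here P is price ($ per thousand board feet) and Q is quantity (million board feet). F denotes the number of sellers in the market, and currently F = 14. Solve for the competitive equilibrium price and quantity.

With F = 14, supply is Qs = -414.2 + P.
Equating demand and supply, 357.64 - 0.2P = -414.2 + P gives 1.2P = 771.84, so P* = 643.2.
Substitute back: Q* = 357.64 - 0.2(643.2) = 229.

P* = 643.2, Q* = 229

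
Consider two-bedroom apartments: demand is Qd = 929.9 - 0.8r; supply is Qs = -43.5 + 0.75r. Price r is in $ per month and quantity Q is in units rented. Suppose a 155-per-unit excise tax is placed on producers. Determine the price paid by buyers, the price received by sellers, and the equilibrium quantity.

Producers keep r_s = r_b - 155 per unit, so supply in terms of the buyer price is Qs = -159.75 + 0.75r_b.
Market clearing requires 929.9 - 0.8r_b = -159.75 + 0.75r_b; hence 1089.65 = 1.55r_b and r_b = 703.
Then r_s = 703 - 155 = 548 and Q = 929.9 - 0.8(703) = 367.5.

r_b = 703, r_s = 548, Q = 367.5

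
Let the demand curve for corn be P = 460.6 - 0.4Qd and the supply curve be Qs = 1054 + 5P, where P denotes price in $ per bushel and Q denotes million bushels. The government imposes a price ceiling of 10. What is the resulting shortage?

Shortage = 22.5

Solving each curve for Q: Qd = 1151.5 - 2.5P.
With P fixed at 10, quantity demanded is 1126.5 and quantity supplied is 1104.
Shortage = Qd - Qs = 1126.5 - 1104 = 22.5.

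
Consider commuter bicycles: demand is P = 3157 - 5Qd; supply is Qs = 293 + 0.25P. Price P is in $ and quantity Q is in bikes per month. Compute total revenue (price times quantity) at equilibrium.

Rewriting in direct form: Qd = 631.4 - 0.2P.
At equilibrium Qd = Qs, so 631.4 - 0.2P = 293 + 0.25P; collecting terms, 338.4 = 0.45P and P* = 752.
Substitute back: Q* = 631.4 - 0.2(752) = 481.
Total revenue = P* × Q* = 752 × 481 = 361712.

Total revenue = 361712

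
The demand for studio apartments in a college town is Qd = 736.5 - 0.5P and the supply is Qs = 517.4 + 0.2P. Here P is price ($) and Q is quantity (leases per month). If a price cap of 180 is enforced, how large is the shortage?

Shortage = 93.1

At P = 180: Qd = 646.5 and Qs = 553.4.
Shortage = Qd - Qs = 646.5 - 553.4 = 93.1.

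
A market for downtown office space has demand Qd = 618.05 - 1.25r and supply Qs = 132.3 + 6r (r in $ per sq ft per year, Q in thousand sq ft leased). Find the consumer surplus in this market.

Set Qd = Qs: 618.05 - 1.25r = 132.3 + 6r, so 485.75 = 7.25r and r* = 67.
Substitute back: Q* = 618.05 - 1.25(67) = 534.3.
Demand choke price (Qd = 0): r = 618.05/1.25 = 494.44. Consumer surplus = ½ × (494.44 - 67) × 534.3 = 114190.596.

Consumer surplus = 114190.596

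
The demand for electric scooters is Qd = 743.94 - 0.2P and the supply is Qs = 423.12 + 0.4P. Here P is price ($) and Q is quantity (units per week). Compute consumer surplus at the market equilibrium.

Consumer surplus = 1014422.5

Equating demand and supply, 743.94 - 0.2P = 423.12 + 0.4P gives 0.6P = 320.82, so P* = 534.7.
Substitute back: Q* = 743.94 - 0.2(534.7) = 637.
Demand choke price (Qd = 0): P = 743.94/0.2 = 3719.7. Consumer surplus = ½ × (3719.7 - 534.7) × 637 = 1014422.5.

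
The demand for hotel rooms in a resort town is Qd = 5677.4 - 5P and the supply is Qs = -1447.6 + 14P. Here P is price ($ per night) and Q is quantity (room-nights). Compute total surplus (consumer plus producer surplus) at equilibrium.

Total surplus = 1962190.496

The market clears where 5677.4 - 5P = -1447.6 + 14P. Rearranging, 19P = 7125, hence P* = 375.
Plugging P* into demand: Q* = 5677.4 - 5(375) = 3802.4.
Demand choke price = 1135.48; supply choke price = 103.4. CS = ½(1135.48 - 375)(3802.4) = 1445824.576; PS = ½(375 - 103.4)(3802.4) = 516365.92. Total surplus = 1962190.496.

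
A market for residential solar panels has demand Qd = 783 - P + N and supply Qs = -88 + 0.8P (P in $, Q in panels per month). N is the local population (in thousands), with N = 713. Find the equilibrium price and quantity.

With N = 713, demand is Qd = 1496 - P.
Set Qd = Qs: 1496 - P = -88 + 0.8P, so 1584 = 1.8P and P* = 880.
Plugging P* into demand: Q* = 1496 - 880 = 616.

P* = 880, Q* = 616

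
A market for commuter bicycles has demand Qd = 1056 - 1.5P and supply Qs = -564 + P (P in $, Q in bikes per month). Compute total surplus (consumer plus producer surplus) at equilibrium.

Total surplus = 5880

Set Qd = Qs: 1056 - 1.5P = -564 + P, so 1620 = 2.5P and P* = 648.
From the demand curve, Q* = 1056 - 1.5(648) = 84.
Demand choke price = 704; supply choke price = 564. CS = ½(704 - 648)(84) = 2352; PS = ½(648 - 564)(84) = 3528. Total surplus = 5880.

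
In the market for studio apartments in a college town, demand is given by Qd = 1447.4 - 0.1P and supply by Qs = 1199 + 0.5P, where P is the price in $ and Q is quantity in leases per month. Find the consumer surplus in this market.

At equilibrium Qd = Qs, so 1447.4 - 0.1P = 1199 + 0.5P; collecting terms, 248.4 = 0.6P and P* = 414.
Substitute back: Q* = 1447.4 - 0.1(414) = 1406.
Demand choke price (Qd = 0): P = 1447.4/0.1 = 14474. Consumer surplus = ½ × (14474 - 414) × 1406 = 9884180.

Consumer surplus = 9884180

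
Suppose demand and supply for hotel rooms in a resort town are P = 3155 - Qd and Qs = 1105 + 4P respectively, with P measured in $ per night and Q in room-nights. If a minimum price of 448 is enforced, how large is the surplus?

In direct form, Qd = 3155 - P.
Evaluating both curves at the floor price 448 gives Qd = 2707, Qs = 2897.
Surplus = Qs - Qd = 2897 - 2707 = 190.

Surplus = 190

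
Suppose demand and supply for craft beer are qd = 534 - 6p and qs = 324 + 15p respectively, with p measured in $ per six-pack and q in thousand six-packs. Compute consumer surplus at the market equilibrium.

At equilibrium qd = qs, so 534 - 6p = 324 + 15p; collecting terms, 210 = 21p and p* = 10.
Plugging p* into demand: q* = 534 - 6(10) = 474.
Demand choke price (qd = 0): p = 534/6 = 89. Consumer surplus = ½ × (89 - 10) × 474 = 18723.

Consumer surplus = 18723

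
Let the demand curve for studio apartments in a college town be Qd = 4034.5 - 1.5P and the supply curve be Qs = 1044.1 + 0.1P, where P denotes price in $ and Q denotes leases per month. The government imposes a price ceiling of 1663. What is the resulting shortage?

Shortage = 329.6

Evaluating both curves at the ceiling price 1663 gives Qd = 1540, Qs = 1210.4.
Shortage = Qd - Qs = 1540 - 1210.4 = 329.6.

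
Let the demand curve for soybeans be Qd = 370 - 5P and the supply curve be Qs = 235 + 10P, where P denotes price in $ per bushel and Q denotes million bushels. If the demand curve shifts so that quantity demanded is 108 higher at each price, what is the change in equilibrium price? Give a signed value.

ΔP = 7.2

Set Qd = Qs: 370 - 5P = 235 + 10P, so 135 = 15P and P* = 9.
Plugging P* into demand: Q* = 370 - 5(9) = 325.
After the shift, demand is Qd = 478 - 5P.
New equilibrium: 243 = 15P, so P = 16.2 and Q = 397.
ΔP = 16.2 - 9 = 7.2.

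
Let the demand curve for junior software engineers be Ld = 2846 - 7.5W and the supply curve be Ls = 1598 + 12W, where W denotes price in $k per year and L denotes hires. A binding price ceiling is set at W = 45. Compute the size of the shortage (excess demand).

With W fixed at 45, quantity demanded is 2508.5 and quantity supplied is 2138.
Shortage = Ld - Ls = 2508.5 - 2138 = 370.5.

Shortage = 370.5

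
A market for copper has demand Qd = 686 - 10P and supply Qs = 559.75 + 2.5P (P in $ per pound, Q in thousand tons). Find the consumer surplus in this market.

Equating demand and supply, 686 - 10P = 559.75 + 2.5P gives 12.5P = 126.25, so P* = 10.1.
Then Q* = 686 - 10(10.1) = 585.
Demand choke price (Qd = 0): P = 686/10 = 68.6. Consumer surplus = ½ × (68.6 - 10.1) × 585 = 17111.25.

Consumer surplus = 17111.25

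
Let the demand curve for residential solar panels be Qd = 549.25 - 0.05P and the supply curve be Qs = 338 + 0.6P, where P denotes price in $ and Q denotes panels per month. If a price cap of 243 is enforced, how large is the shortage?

With P fixed at 243, quantity demanded is 537.1 and quantity supplied is 483.8.
Shortage = Qd - Qs = 537.1 - 483.8 = 53.3.

Shortage = 53.3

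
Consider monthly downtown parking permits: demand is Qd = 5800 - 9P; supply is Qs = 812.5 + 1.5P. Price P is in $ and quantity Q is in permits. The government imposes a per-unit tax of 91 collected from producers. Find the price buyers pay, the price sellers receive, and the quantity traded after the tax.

P_b = 488, P_s = 397, Q = 1408

With a tax of 91 on producers, they supply based on the net price P_s = P_b - 91, so Qs = 676 + 1.5P_b.
Set Qd = Qs: 5800 - 9P_b = 676 + 1.5P_b, so 5124 = 10.5P_b and P_b = 488.
So P_s = 397 and the quantity traded is Q = 5800 - 9(488) = 1408.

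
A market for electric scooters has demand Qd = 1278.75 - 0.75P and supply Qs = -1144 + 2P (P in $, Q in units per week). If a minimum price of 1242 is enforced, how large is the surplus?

Surplus = 992.75

At P = 1242: Qd = 347.25 and Qs = 1340.
Surplus = Qs - Qd = 1340 - 347.25 = 992.75.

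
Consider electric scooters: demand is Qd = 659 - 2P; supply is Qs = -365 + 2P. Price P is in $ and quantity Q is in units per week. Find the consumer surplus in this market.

Set Qd = Qs: 659 - 2P = -365 + 2P, so 1024 = 4P and P* = 256.
From the demand curve, Q* = 659 - 2(256) = 147.
Demand choke price (Qd = 0): P = 659/2 = 329.5. Consumer surplus = ½ × (329.5 - 256) × 147 = 5402.25.

Consumer surplus = 5402.25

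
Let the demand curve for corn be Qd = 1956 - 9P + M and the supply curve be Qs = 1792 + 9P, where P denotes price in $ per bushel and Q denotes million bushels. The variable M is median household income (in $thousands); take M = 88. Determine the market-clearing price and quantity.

With M = 88, demand is Qd = 2044 - 9P.
At equilibrium Qd = Qs, so 2044 - 9P = 1792 + 9P; collecting terms, 252 = 18P and P* = 14.
Plugging P* into demand: Q* = 2044 - 9(14) = 1918.

P* = 14, Q* = 1918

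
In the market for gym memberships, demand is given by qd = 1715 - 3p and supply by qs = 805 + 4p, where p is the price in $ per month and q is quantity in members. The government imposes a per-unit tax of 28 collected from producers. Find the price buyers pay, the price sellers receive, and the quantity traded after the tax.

With a tax of 28 on producers, they supply based on the net price p_s = p_b - 28, so qs = 693 + 4p_b.
Equate demand and the shifted supply: 1715 - 3p_b = 693 + 4p_b, giving 7p_b = 1022, so p_b = 146.
Then p_s = 146 - 28 = 118 and q = 1715 - 3(146) = 1277.

p_b = 146, p_s = 118, q = 1277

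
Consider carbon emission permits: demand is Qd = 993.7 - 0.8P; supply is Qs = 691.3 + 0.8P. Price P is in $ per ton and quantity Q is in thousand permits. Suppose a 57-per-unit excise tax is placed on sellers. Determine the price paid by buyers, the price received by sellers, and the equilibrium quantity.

Sellers keep P_s = P_b - 57 per unit, so supply in terms of the buyer price is Qs = 645.7 + 0.8P_b.
Equate demand and the shifted supply: 993.7 - 0.8P_b = 645.7 + 0.8P_b, giving 1.6P_b = 348, so P_b = 217.5.
Then P_s = 217.5 - 57 = 160.5 and Q = 993.7 - 0.8(217.5) = 819.7.

P_b = 217.5, P_s = 160.5, Q = 819.7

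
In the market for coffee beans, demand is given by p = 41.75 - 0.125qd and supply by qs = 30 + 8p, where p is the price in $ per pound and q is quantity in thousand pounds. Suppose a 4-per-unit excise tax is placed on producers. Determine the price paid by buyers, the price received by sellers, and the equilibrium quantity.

Rewriting in direct form: qd = 334 - 8p.
With a tax of 4 on producers, they supply based on the net price p_s = p_b - 4, so qs = -2 + 8p_b.
Equate demand and the shifted supply: 334 - 8p_b = -2 + 8p_b, giving 16p_b = 336, so p_b = 21.
Then p_s = 21 - 4 = 17 and q = 334 - 8(21) = 166.

p_b = 21, p_s = 17, q = 166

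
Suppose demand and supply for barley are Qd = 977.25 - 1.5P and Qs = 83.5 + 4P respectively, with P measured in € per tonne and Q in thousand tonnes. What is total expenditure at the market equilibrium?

At equilibrium Qd = Qs, so 977.25 - 1.5P = 83.5 + 4P; collecting terms, 893.75 = 5.5P and P* = 162.5.
Then Q* = 977.25 - 1.5(162.5) = 733.5.
Total expenditure = P* × Q* = 162.5 × 733.5 = 119193.75.

Total expenditure = 119193.75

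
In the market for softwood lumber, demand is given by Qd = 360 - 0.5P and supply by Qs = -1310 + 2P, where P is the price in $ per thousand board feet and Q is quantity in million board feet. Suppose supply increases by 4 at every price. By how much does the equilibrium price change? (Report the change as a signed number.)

ΔP = -1.6

Equating demand and supply, 360 - 0.5P = -1310 + 2P gives 2.5P = 1670, so P* = 668.
Plugging P* into demand: Q* = 360 - 0.5(668) = 26.
After the shift, supply is Qs = -1306 + 2P.
The new intersection has 1666 = 2.5P, i.e. P = 666.4, Q = 26.8.
ΔP = 666.4 - 668 = -1.6.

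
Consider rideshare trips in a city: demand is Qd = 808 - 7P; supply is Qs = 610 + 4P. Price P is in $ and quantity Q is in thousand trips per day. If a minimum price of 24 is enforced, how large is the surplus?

At P = 24: Qd = 640 and Qs = 706.
Surplus = Qs - Qd = 706 - 640 = 66.

Surplus = 66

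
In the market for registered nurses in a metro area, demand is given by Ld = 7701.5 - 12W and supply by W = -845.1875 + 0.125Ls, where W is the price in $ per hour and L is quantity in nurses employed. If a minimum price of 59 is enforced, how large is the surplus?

In direct form, Ls = 6761.5 + 8W.
Evaluating both curves at the floor price 59 gives Ld = 6993.5, Ls = 7233.5.
Surplus = Ls - Ld = 7233.5 - 6993.5 = 240.

Surplus = 240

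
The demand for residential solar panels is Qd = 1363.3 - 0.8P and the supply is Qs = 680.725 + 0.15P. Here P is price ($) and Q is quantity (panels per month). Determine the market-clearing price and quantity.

At equilibrium Qd = Qs, so 1363.3 - 0.8P = 680.725 + 0.15P; collecting terms, 682.575 = 0.95P and P* = 718.5.
Then Q* = 1363.3 - 0.8(718.5) = 788.5.

P* = 718.5, Q* = 788.5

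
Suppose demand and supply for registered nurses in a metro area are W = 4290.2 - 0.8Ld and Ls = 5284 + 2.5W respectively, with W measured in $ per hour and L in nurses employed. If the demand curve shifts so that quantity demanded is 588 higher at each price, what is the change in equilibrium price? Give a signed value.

ΔW = 156.8

Inverting to quantity form: Ld = 5362.75 - 1.25W.
Equating demand and supply, 5362.75 - 1.25W = 5284 + 2.5W gives 3.75W = 78.75, so W* = 21.
Then L* = 5362.75 - 1.25(21) = 5336.5.
After the shift, demand is Ld = 5950.75 - 1.25W.
New equilibrium: 666.75 = 3.75W, so W = 177.8 and L = 5728.5.
ΔW = 177.8 - 21 = 156.8.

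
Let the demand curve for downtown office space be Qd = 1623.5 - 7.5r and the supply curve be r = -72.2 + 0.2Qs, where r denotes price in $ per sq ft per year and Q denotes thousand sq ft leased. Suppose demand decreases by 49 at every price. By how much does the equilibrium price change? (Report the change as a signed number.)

Δr = -3.92

Inverting to quantity form: Qs = 361 + 5r.
Set Qd = Qs: 1623.5 - 7.5r = 361 + 5r, so 1262.5 = 12.5r and r* = 101.
Plugging r* into demand: Q* = 1623.5 - 7.5(101) = 866.
After the shift, demand is Qd = 1574.5 - 7.5r.
New equilibrium: 1213.5 = 12.5r, so r = 97.08 and Q = 846.4.
Δr = 97.08 - 101 = -3.92.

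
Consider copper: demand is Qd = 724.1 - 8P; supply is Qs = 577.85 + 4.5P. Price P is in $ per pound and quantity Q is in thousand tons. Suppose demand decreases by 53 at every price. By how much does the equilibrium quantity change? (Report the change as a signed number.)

Set Qd = Qs: 724.1 - 8P = 577.85 + 4.5P, so 146.25 = 12.5P and P* = 11.7.
Substitute back: Q* = 724.1 - 8(11.7) = 630.5.
After the shift, demand is Qd = 671.1 - 8P.
New equilibrium: 93.25 = 12.5P, so P = 7.46 and Q = 611.42.
ΔQ = 611.42 - 630.5 = -19.08.

ΔQ = -19.08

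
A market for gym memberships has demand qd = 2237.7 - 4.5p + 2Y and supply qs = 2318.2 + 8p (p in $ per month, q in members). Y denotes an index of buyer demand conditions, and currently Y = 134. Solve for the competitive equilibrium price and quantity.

p* = 15, q* = 2438.2

With Y = 134, demand is qd = 2505.7 - 4.5p.
Set qd = qs: 2505.7 - 4.5p = 2318.2 + 8p, so 187.5 = 12.5p and p* = 15.
Plugging p* into demand: q* = 2505.7 - 4.5(15) = 2438.2.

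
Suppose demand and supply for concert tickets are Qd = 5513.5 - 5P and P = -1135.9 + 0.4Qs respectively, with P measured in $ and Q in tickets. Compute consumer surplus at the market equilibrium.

In direct form, Qs = 2839.75 + 2.5P.
The market clears where 5513.5 - 5P = 2839.75 + 2.5P. Rearranging, 7.5P = 2673.75, hence P* = 356.5.
Substitute back: Q* = 5513.5 - 5(356.5) = 3731.
Demand choke price (Qd = 0): P = 5513.5/5 = 1102.7. Consumer surplus = ½ × (1102.7 - 356.5) × 3731 = 1392036.1.

Consumer surplus = 1392036.1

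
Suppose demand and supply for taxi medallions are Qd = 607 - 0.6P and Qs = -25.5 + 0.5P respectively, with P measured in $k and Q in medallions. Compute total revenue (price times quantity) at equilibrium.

The market clears where 607 - 0.6P = -25.5 + 0.5P. Rearranging, 1.1P = 632.5, hence P* = 575.
Substitute back: Q* = 607 - 0.6(575) = 262.
Total revenue = P* × Q* = 575 × 262 = 150650.

Total revenue = 150650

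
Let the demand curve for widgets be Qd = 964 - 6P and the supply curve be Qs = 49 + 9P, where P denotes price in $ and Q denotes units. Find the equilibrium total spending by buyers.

At equilibrium Qd = Qs, so 964 - 6P = 49 + 9P; collecting terms, 915 = 15P and P* = 61.
Plugging P* into demand: Q* = 964 - 6(61) = 598.
Total spending by buyers = P* × Q* = 61 × 598 = 36478.

Total spending by buyers = 36478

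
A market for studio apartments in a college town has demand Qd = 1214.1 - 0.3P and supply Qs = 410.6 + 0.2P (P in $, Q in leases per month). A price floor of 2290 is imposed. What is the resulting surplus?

Evaluating both curves at the floor price 2290 gives Qd = 527.1, Qs = 868.6.
Surplus = Qs - Qd = 868.6 - 527.1 = 341.5.

Surplus = 341.5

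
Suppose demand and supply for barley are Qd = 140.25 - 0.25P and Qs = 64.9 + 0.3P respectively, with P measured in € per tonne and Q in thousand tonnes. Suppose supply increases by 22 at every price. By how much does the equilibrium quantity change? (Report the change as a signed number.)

ΔQ = 10

Set Qd = Qs: 140.25 - 0.25P = 64.9 + 0.3P, so 75.35 = 0.55P and P* = 137.
From the demand curve, Q* = 140.25 - 0.25(137) = 106.
After the shift, supply is Qs = 86.9 + 0.3P.
Re-solving, 0.55P = 53.35 gives P = 97 and Q = 116.
ΔQ = 116 - 106 = 10.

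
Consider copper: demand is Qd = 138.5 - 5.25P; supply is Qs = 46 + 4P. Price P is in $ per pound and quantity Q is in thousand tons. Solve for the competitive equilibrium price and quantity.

P* = 10, Q* = 86

At equilibrium Qd = Qs, so 138.5 - 5.25P = 46 + 4P; collecting terms, 92.5 = 9.25P and P* = 10.
Then Q* = 138.5 - 5.25(10) = 86.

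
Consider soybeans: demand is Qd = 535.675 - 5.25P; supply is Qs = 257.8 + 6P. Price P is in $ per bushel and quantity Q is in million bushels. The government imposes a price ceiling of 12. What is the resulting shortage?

Shortage = 142.875

With P fixed at 12, quantity demanded is 472.675 and quantity supplied is 329.8.
Shortage = Qd - Qs = 472.675 - 329.8 = 142.875.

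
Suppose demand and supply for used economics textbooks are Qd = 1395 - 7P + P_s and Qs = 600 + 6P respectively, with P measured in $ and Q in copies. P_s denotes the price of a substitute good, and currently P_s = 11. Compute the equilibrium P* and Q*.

With P_s = 11, demand is Qd = 1406 - 7P.
The market clears where 1406 - 7P = 600 + 6P. Rearranging, 13P = 806, hence P* = 62.
Then Q* = 1406 - 7(62) = 972.

P* = 62, Q* = 972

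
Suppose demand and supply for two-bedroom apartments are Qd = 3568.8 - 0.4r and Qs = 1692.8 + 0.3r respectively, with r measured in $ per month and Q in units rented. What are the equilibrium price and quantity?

r* = 2680, Q* = 2496.8

The market clears where 3568.8 - 0.4r = 1692.8 + 0.3r. Rearranging, 0.7r = 1876, hence r* = 2680.
Then Q* = 3568.8 - 0.4(2680) = 2496.8.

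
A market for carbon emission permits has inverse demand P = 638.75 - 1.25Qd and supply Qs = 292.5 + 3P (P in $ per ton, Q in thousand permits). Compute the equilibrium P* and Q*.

Solving each curve for Q: Qd = 511 - 0.8P.
Set Qd = Qs: 511 - 0.8P = 292.5 + 3P, so 218.5 = 3.8P and P* = 57.5.
From the demand curve, Q* = 511 - 0.8(57.5) = 465.

P* = 57.5, Q* = 465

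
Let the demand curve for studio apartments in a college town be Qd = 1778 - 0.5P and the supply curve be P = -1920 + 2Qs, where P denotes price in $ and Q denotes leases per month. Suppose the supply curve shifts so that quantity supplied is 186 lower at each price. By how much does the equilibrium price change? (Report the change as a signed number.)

ΔP = 186

Inverting to quantity form: Qs = 960 + 0.5P.
Equating demand and supply, 1778 - 0.5P = 960 + 0.5P gives P = 818, so P* = 818.
From the demand curve, Q* = 1778 - 0.5(818) = 1369.
After the shift, supply is Qs = 774 + 0.5P.
Re-solving, P = 1004 gives P = 1004 and Q = 1276.
ΔP = 1004 - 818 = 186.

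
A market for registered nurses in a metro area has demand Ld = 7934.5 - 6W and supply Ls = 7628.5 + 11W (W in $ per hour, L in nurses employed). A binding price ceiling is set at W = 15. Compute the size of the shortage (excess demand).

Shortage = 51

At W = 15: Ld = 7844.5 and Ls = 7793.5.
Shortage = Ld - Ls = 7844.5 - 7793.5 = 51.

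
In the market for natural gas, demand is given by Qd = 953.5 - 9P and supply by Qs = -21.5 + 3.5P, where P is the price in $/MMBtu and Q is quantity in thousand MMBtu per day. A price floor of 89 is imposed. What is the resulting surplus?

At P = 89: Qd = 152.5 and Qs = 290.
Surplus = Qs - Qd = 290 - 152.5 = 137.5.

Surplus = 137.5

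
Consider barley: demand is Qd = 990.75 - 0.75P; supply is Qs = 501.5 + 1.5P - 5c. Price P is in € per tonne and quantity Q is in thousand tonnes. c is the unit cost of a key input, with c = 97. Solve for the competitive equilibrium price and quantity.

With c = 97, supply is Qs = 16.5 + 1.5P.
At equilibrium Qd = Qs, so 990.75 - 0.75P = 16.5 + 1.5P; collecting terms, 974.25 = 2.25P and P* = 433.
From the demand curve, Q* = 990.75 - 0.75(433) = 666.

P* = 433, Q* = 666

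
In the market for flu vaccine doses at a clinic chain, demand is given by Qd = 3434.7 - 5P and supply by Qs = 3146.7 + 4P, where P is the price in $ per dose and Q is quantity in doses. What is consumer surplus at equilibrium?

Set Qd = Qs: 3434.7 - 5P = 3146.7 + 4P, so 288 = 9P and P* = 32.
Plugging P* into demand: Q* = 3434.7 - 5(32) = 3274.7.
Demand choke price (Qd = 0): P = 3434.7/5 = 686.94. Consumer surplus = ½ × (686.94 - 32) × 3274.7 = 1072366.009.

Consumer surplus = 1072366.009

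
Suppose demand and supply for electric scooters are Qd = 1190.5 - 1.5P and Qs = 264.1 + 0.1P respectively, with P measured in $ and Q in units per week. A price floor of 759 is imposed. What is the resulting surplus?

Surplus = 288

Evaluating both curves at the floor price 759 gives Qd = 52, Qs = 340.
Surplus = Qs - Qd = 340 - 52 = 288.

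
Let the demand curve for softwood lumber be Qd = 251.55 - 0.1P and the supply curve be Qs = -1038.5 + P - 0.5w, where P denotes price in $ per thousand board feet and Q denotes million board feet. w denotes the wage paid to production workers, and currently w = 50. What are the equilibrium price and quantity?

With w = 50, supply is Qs = -1063.5 + P.
Equating demand and supply, 251.55 - 0.1P = -1063.5 + P gives 1.1P = 1315.05, so P* = 1195.5.
From the demand curve, Q* = 251.55 - 0.1(1195.5) = 132.

P* = 1195.5, Q* = 132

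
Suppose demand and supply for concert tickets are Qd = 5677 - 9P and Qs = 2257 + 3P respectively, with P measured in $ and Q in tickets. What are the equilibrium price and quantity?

The market clears where 5677 - 9P = 2257 + 3P. Rearranging, 12P = 3420, hence P* = 285.
From the demand curve, Q* = 5677 - 9(285) = 3112.

P* = 285, Q* = 3112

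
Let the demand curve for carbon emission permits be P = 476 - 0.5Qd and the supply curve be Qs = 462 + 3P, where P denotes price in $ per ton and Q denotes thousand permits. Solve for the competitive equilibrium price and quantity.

P* = 98, Q* = 756

Solving each curve for Q: Qd = 952 - 2P.
At equilibrium Qd = Qs, so 952 - 2P = 462 + 3P; collecting terms, 490 = 5P and P* = 98.
Plugging P* into demand: Q* = 952 - 2(98) = 756.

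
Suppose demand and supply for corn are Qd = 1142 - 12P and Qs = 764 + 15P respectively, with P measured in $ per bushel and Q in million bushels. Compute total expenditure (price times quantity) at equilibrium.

Total expenditure = 13636

The market clears where 1142 - 12P = 764 + 15P. Rearranging, 27P = 378, hence P* = 14.
Plugging P* into demand: Q* = 1142 - 12(14) = 974.
Total expenditure = P* × Q* = 14 × 974 = 13636.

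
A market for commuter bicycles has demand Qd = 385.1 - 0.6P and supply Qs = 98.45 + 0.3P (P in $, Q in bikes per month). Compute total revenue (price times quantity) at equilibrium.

Equating demand and supply, 385.1 - 0.6P = 98.45 + 0.3P gives 0.9P = 286.65, so P* = 318.5.
From the demand curve, Q* = 385.1 - 0.6(318.5) = 194.
Total revenue = P* × Q* = 318.5 × 194 = 61789.

Total revenue = 61789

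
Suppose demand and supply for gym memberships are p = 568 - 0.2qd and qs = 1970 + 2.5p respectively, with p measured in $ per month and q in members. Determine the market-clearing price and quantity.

p* = 116, q* = 2260

In direct form, qd = 2840 - 5p.
At equilibrium qd = qs, so 2840 - 5p = 1970 + 2.5p; collecting terms, 870 = 7.5p and p* = 116.
Substitute back: q* = 2840 - 5(116) = 2260.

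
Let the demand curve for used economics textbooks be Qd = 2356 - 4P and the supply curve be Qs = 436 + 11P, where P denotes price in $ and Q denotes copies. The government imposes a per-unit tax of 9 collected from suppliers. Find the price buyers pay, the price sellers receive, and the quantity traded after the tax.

P_b = 134.6, P_s = 125.6, Q = 1817.6

The tax drives a wedge P_b - P_s = 9. Substituting P_s = P_b - 9 into supply: Qs = 337 + 11P_b.
Market clearing requires 2356 - 4P_b = 337 + 11P_b; hence 2019 = 15P_b and P_b = 134.6.
Then P_s = 134.6 - 9 = 125.6 and Q = 2356 - 4(134.6) = 1817.6.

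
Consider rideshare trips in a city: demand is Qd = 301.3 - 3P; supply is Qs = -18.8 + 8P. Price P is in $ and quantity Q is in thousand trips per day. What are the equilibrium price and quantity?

Set Qd = Qs: 301.3 - 3P = -18.8 + 8P, so 320.1 = 11P and P* = 29.1.
Substitute back: Q* = 301.3 - 3(29.1) = 214.

P* = 29.1, Q* = 214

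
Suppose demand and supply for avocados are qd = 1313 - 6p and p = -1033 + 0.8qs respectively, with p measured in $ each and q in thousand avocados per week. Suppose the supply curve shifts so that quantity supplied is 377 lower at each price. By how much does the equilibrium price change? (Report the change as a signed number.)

Δp = 52

Solving each curve for q: qs = 1291.25 + 1.25p.
Equating demand and supply, 1313 - 6p = 1291.25 + 1.25p gives 7.25p = 21.75, so p* = 3.
From the demand curve, q* = 1313 - 6(3) = 1295.
After the shift, supply is qs = 914.25 + 1.25p.
The new intersection has 398.75 = 7.25p, i.e. p = 55, q = 983.
Δp = 55 - 3 = 52.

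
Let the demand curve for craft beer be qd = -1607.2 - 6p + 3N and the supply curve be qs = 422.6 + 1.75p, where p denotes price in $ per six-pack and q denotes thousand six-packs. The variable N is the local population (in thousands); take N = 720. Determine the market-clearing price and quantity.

With N = 720, demand is qd = 552.8 - 6p.
The market clears where 552.8 - 6p = 422.6 + 1.75p. Rearranging, 7.75p = 130.2, hence p* = 16.8.
Substitute back: q* = 552.8 - 6(16.8) = 452.

p* = 16.8, q* = 452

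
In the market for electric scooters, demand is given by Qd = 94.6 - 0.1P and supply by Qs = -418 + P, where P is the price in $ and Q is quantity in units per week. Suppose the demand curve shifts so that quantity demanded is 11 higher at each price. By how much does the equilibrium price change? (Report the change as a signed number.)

Set Qd = Qs: 94.6 - 0.1P = -418 + P, so 512.6 = 1.1P and P* = 466.
Substitute back: Q* = 94.6 - 0.1(466) = 48.
After the shift, demand is Qd = 105.6 - 0.1P.
Re-solving, 1.1P = 523.6 gives P = 476 and Q = 58.
ΔP = 476 - 466 = 10.

ΔP = 10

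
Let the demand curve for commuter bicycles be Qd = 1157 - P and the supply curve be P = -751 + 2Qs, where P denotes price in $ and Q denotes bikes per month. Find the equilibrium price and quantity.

P* = 521, Q* = 636

Rewriting in direct form: Qs = 375.5 + 0.5P.
The market clears where 1157 - P = 375.5 + 0.5P. Rearranging, 1.5P = 781.5, hence P* = 521.
Substitute back: Q* = 1157 - 521 = 636.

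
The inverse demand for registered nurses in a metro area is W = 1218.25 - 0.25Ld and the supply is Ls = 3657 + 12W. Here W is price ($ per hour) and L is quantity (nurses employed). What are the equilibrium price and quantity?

W* = 76, L* = 4569

Inverting to quantity form: Ld = 4873 - 4W.
Equating demand and supply, 4873 - 4W = 3657 + 12W gives 16W = 1216, so W* = 76.
From the demand curve, L* = 4873 - 4(76) = 4569.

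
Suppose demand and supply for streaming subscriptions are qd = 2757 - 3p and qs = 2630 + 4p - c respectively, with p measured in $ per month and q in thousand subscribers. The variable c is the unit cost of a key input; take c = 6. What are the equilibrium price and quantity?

With c = 6, supply is qs = 2624 + 4p.
At equilibrium qd = qs, so 2757 - 3p = 2624 + 4p; collecting terms, 133 = 7p and p* = 19.
Then q* = 2757 - 3(19) = 2700.

p* = 19, q* = 2700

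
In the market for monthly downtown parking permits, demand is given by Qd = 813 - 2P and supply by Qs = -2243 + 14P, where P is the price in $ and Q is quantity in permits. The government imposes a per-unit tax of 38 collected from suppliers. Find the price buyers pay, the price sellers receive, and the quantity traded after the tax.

Suppliers keep P_s = P_b - 38 per unit, so supply in terms of the buyer price is Qs = -2775 + 14P_b.
Set Qd = Qs: 813 - 2P_b = -2775 + 14P_b, so 3588 = 16P_b and P_b = 224.25.
So P_s = 186.25 and the quantity traded is Q = 813 - 2(224.25) = 364.5.

P_b = 224.25, P_s = 186.25, Q = 364.5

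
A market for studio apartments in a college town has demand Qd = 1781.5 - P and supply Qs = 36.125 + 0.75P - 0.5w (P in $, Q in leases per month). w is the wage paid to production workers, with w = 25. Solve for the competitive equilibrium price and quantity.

With w = 25, supply is Qs = 23.625 + 0.75P.
The market clears where 1781.5 - P = 23.625 + 0.75P. Rearranging, 1.75P = 1757.875, hence P* = 1004.5.
From the demand curve, Q* = 1781.5 - 1004.5 = 777.

P* = 1004.5, Q* = 777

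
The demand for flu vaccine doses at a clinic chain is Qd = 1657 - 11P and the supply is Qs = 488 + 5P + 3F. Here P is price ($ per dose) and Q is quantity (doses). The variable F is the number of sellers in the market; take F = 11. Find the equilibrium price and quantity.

With F = 11, supply is Qs = 521 + 5P.
At equilibrium Qd = Qs, so 1657 - 11P = 521 + 5P; collecting terms, 1136 = 16P and P* = 71.
Substitute back: Q* = 1657 - 11(71) = 876.

P* = 71, Q* = 876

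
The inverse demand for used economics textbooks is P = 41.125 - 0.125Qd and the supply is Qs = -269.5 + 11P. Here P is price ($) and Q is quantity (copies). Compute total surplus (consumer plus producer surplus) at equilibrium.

Total surplus = 640.0625

Rewriting in direct form: Qd = 329 - 8P.
Equating demand and supply, 329 - 8P = -269.5 + 11P gives 19P = 598.5, so P* = 31.5.
From the demand curve, Q* = 329 - 8(31.5) = 77.
Demand choke price = 41.125; supply choke price = 24.5. CS = ½(41.125 - 31.5)(77) = 370.5625; PS = ½(31.5 - 24.5)(77) = 269.5. Total surplus = 640.0625.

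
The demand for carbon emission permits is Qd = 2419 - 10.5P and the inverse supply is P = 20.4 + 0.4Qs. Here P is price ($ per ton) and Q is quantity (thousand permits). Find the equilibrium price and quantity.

In direct form, Qs = -51 + 2.5P.
Set Qd = Qs: 2419 - 10.5P = -51 + 2.5P, so 2470 = 13P and P* = 190.
From the demand curve, Q* = 2419 - 10.5(190) = 424.

P* = 190, Q* = 424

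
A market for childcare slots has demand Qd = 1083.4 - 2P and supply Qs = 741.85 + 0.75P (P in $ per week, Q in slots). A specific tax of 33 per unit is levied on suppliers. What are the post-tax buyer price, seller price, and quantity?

Suppliers keep P_s = P_b - 33 per unit, so supply in terms of the buyer price is Qs = 717.1 + 0.75P_b.
Market clearing requires 1083.4 - 2P_b = 717.1 + 0.75P_b; hence 366.3 = 2.75P_b and P_b = 133.2.
So P_s = 100.2 and the quantity traded is Q = 1083.4 - 2(133.2) = 817.

P_b = 133.2, P_s = 100.2, Q = 817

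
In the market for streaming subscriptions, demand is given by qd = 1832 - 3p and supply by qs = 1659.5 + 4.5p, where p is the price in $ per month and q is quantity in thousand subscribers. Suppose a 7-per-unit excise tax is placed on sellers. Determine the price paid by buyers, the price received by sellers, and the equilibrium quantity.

With a tax of 7 on sellers, they supply based on the net price p_s = p_b - 7, so qs = 1628 + 4.5p_b.
Set qd = qs: 1832 - 3p_b = 1628 + 4.5p_b, so 204 = 7.5p_b and p_b = 27.2.
Then p_s = 27.2 - 7 = 20.2 and q = 1832 - 3(27.2) = 1750.4.

p_b = 27.2, p_s = 20.2, q = 1750.4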